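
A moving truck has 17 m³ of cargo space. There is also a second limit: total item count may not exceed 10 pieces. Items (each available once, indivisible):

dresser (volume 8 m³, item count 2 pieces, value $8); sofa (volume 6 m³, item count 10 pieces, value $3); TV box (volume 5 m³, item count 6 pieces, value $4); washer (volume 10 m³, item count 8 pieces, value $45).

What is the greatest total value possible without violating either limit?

$45

Feasible sets respecting both limits:
- washer: volume 10, item count 8, value 45
- dresser+TV box: volume 13, item count 8, value 12
- dresser: volume 8, item count 2, value 8
- TV box: volume 5, item count 6, value 4
Best: $45.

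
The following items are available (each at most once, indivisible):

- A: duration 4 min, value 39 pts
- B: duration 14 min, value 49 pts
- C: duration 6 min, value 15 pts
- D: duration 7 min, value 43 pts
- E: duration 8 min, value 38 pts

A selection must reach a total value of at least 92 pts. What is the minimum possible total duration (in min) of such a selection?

17

Subsets with value ≥ 92, sorted by total duration:
- A+C+D: duration 17, value 97
- A+C+E: duration 18, value 92
- A+D+E: duration 19, value 120
Minimum duration: 17 min.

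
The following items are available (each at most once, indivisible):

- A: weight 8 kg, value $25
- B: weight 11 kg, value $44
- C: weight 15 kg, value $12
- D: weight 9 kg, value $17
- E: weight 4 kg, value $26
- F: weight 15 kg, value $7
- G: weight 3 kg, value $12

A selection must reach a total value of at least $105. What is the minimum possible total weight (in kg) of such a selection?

Subsets with value ≥ 105, sorted by total weight:
- A+B+E+G: weight 26, value 107
- A+B+D+E: weight 32, value 112
- A+B+D+E+G: weight 35, value 124
- A+B+C+E: weight 38, value 107
Minimum weight: 26 kg.

26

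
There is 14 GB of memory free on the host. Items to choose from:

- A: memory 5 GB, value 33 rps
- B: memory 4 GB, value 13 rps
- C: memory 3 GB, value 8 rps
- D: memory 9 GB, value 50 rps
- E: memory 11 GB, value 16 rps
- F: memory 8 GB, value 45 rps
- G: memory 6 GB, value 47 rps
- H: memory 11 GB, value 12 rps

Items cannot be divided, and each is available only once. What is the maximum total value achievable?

Check high-value combinations within 14 GB:
- F+G: memory 8+6=14, value 45+47=92
- A+C+G: memory 5+3+6=14, value 33+8+47=88
- A+D: memory 5+9=14, value 33+50=83
- A+G: memory 5+6=11, value 33+47=80
- A+F: memory 5+8=13, value 33+45=78
Best: 92 rps.

92 rps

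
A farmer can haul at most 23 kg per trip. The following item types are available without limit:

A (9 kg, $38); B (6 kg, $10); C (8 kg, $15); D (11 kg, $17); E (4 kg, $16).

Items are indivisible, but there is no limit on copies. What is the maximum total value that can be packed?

$92

Best value-per-unit is A at 38/9; filling with it alone gives 2×38 = 76.
Optimal mix: 2×A + 1×E → weight 22, value 92.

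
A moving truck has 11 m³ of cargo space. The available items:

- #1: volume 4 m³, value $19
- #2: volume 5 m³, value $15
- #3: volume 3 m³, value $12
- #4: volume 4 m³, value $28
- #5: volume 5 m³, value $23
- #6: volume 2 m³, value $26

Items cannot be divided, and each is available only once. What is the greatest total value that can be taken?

$77

Check high-value combinations within 11 m³:
- #4+#5+#6: volume 4+5+2=11, value 28+23+26=77
- #1+#4+#6: volume 4+4+2=10, value 19+28+26=73
- #2+#4+#6: volume 5+4+2=11, value 15+28+26=69
- #1+#5+#6: volume 4+5+2=11, value 19+23+26=68
- #3+#4+#6: volume 3+4+2=9, value 12+28+26=66
Best: $77.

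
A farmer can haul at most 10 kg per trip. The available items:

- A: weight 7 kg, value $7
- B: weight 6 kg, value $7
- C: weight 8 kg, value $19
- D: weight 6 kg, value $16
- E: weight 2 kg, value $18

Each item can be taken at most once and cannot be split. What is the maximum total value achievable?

This is a 0/1 knapsack; check combinations near the capacity.
- C+E: weight 8+2=10, value 19+18=37
- D+E: weight 6+2=8, value 16+18=34
- B+E: weight 6+2=8, value 7+18=25
Best: $37.

$37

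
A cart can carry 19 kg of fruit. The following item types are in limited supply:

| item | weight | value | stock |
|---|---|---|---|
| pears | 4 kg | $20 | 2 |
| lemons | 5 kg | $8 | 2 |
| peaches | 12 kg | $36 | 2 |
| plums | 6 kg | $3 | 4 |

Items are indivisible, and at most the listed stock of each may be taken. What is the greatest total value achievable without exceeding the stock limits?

$56

Best selections within weight 19 and stock limits:
- 1×pears + 1×peaches: weight 16, value 56
- 2×pears + 2×lemons: weight 18, value 56
Best: $56.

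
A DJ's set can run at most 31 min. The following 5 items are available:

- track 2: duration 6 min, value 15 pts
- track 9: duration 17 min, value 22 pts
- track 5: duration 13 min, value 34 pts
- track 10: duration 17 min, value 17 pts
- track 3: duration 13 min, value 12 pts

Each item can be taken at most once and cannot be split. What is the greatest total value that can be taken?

56 pts

Check high-value combinations within 31 min:
- track 9+track 5: duration 17+13=30, value 22+34=56
- track 5+track 10: duration 13+17=30, value 34+17=51
- track 2+track 5: duration 6+13=19, value 15+34=49
- track 5+track 3: duration 13+13=26, value 34+12=46
Best: 56 pts.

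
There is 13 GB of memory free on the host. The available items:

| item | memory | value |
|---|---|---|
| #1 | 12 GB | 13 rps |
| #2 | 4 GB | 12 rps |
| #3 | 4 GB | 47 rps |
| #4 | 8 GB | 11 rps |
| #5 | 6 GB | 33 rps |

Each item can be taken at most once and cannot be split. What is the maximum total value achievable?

80 rps

Check high-value combinations within 13 GB:
- #3+#5: memory 4+6=10, value 47+33=80
- #2+#3: memory 4+4=8, value 12+47=59
- #3+#4: memory 4+8=12, value 47+11=58
Best: 80 rps.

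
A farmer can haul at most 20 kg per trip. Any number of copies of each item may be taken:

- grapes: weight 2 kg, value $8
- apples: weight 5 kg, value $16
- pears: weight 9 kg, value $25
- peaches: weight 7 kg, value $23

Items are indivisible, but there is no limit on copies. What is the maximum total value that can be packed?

$80

Best value-per-unit is grapes at 8/2, and filling with it alone uses weight 10×2=20. No mix of the others beats 10×8 = 80.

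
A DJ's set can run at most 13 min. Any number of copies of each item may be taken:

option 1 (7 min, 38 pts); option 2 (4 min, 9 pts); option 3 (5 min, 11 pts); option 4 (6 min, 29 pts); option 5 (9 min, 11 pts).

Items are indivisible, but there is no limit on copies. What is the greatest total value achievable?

67 pts

Best value-per-unit is option 1 at 38/7; filling with it alone gives 1×38 = 38.
Optimal mix: 1×option 1 + 1×option 4 → duration 13, value 67.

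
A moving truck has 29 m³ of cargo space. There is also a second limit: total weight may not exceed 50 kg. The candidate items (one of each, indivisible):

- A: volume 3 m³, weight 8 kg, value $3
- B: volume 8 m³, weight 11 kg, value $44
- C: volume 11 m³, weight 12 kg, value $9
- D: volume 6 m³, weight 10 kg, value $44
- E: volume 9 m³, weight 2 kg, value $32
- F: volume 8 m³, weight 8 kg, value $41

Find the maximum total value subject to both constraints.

Feasible sets respecting both limits:
- A+B+D+F: volume 25, weight 37, value 132
- B+D+F: volume 22, weight 29, value 129
- A+B+D+E: volume 26, weight 31, value 123
Best: $132.

$132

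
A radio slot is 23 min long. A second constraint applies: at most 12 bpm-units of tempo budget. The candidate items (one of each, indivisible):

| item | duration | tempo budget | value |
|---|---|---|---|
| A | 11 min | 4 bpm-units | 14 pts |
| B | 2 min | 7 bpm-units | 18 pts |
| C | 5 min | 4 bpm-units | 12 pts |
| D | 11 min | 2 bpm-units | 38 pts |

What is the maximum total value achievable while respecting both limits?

Feasible sets respecting both limits:
- B+D: duration 13, tempo budget 9, value 56
- A+D: duration 22, tempo budget 6, value 52
- C+D: duration 16, tempo budget 6, value 50
Best: 56 pts.

56 pts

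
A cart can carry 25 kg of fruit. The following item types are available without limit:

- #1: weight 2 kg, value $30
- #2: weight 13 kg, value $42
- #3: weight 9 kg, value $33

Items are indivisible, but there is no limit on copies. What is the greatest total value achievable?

Best value-per-unit is #1 at 30/2, and filling with it alone uses weight 12×2=24. No mix of the others beats 12×30 = 360.

$360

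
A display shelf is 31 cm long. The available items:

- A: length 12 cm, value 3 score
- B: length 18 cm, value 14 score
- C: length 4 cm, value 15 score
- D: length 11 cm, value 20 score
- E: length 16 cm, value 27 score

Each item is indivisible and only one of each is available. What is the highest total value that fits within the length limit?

62 score

Check high-value combinations within 31 cm:
- C+D+E: length 4+11+16=31, value 15+20+27=62
- D+E: length 11+16=27, value 20+27=47
- C+E: length 4+16=20, value 15+27=42
Best: 62 score.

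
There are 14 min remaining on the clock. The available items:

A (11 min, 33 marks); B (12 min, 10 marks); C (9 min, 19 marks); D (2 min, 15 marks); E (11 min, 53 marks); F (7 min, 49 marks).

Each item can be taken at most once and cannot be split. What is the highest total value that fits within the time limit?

68 marks

Check high-value combinations within 14 min:
- D+E: time 2+11=13, value 15+53=68
- D+F: time 2+7=9, value 15+49=64
- E: time 11, value 53
- F: time 7, value 49
Best: 68 marks.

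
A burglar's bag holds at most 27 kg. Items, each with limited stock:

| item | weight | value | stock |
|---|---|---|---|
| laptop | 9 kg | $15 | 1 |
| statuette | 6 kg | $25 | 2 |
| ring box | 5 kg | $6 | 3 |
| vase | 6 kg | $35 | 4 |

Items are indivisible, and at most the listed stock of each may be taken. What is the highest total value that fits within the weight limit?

$140

Top feasible selections:
- 4×vase: weight 24, value 140
- 1×statuette + 3×vase: weight 24, value 130
- 2×statuette + 2×vase: weight 24, value 120
Best: $140.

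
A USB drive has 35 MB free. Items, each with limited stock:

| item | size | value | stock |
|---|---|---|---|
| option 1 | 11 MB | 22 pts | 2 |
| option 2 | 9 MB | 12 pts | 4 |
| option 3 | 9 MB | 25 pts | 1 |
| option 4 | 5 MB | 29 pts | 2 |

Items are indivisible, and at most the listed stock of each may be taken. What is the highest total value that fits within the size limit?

105 pts

Top feasible selections:
- 1×option 1 + 1×option 3 + 2×option 4: size 30, value 105
- 2×option 1 + 2×option 4: size 32, value 102
Best: 105 pts.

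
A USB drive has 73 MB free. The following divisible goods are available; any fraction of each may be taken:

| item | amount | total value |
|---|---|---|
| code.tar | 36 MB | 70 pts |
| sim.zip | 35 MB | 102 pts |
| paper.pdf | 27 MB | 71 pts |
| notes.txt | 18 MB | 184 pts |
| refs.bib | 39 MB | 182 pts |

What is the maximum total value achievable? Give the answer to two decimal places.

412.63

Take in order of value per unit:
- notes.txt (184/18 per unit): all 18 → value 184, running total 184.00
- refs.bib (182/39 per unit): all 39 → value 182, running total 366.00
- sim.zip (102/35 per unit): 16 of 35 → value 16×102/35 = 46.6286, running total 412.63
Total 412.63.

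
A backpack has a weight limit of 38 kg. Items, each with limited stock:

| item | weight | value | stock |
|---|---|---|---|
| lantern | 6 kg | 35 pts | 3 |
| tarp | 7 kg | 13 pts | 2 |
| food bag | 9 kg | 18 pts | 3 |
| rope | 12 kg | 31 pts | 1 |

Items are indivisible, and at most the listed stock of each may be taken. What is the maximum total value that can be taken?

149 pts

Top feasible selections:
- 3×lantern + 1×tarp + 1×rope: weight 37, value 149
- 3×lantern + 2×food bag: weight 36, value 141
- 3×lantern + 1×rope: weight 30, value 136
- 3×lantern + 1×tarp + 1×food bag: weight 34, value 136
Best: 149 pts.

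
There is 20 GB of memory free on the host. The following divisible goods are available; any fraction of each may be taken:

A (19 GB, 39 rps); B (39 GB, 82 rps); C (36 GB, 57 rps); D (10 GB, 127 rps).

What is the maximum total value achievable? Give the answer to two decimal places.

148.03

Take in order of value per unit:
- D (127/10 per unit): all 10 → value 127, running total 127.00
- B (82/39 per unit): 10 of 39 → value 10×82/39 = 21.0256, running total 148.03
Total 148.03.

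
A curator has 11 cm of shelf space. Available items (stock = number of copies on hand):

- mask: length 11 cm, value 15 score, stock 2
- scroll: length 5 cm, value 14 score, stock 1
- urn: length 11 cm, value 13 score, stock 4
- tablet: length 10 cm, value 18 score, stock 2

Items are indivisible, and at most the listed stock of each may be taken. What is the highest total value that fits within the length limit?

18 score

Best selections within length 11 and stock limits:
- 1×tablet: length 10, value 18
- 1×mask: length 11, value 15
Best: 18 score.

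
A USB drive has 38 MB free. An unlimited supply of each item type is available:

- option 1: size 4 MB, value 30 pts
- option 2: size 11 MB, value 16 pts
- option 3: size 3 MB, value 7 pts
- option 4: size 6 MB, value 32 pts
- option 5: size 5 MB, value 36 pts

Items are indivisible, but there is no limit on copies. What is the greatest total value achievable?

Best value-per-unit is option 1 at 30/4; filling with it alone gives 9×30 = 270.
Optimal mix: 7×option 1 + 2×option 5 → size 38, value 282.

282 pts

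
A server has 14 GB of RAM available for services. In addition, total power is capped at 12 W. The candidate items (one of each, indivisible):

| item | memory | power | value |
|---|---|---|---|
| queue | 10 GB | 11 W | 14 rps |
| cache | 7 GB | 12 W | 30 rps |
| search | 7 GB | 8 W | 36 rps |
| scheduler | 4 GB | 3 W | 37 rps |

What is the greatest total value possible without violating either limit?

Feasible sets respecting both limits:
- search+scheduler: memory 11, power 11, value 73
- scheduler: memory 4, power 3, value 37
- search: memory 7, power 8, value 36
- cache: memory 7, power 12, value 30
Best: 73 rps.

73 rps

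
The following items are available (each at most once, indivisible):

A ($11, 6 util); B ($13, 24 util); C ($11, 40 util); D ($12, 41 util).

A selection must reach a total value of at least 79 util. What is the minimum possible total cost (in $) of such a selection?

23

Subsets with value ≥ 79, sorted by total cost:
- C+D: cost 23, value 81
- A+C+D: cost 34, value 87
- B+C+D: cost 36, value 105
Minimum cost: 23 $.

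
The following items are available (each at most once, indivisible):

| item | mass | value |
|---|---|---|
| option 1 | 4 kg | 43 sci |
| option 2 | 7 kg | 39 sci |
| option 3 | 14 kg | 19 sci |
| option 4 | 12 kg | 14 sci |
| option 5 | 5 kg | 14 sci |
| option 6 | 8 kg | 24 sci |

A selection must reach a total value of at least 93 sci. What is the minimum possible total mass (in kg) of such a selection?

Subsets with value ≥ 93, sorted by total mass:
- option 1+option 2+option 5: mass 16, value 96
- option 1+option 2+option 6: mass 19, value 106
- option 1+option 2+option 4: mass 23, value 96
- option 1+option 2+option 5+option 6: mass 24, value 120
Minimum mass: 16 kg.

16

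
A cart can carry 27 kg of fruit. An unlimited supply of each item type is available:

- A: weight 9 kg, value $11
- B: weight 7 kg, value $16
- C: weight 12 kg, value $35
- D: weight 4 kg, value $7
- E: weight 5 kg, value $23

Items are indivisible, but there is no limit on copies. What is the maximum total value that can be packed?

Best value-per-unit is E at 23/5, and filling with it alone uses weight 5×5=25. No mix of the others beats 5×23 = 115.

$115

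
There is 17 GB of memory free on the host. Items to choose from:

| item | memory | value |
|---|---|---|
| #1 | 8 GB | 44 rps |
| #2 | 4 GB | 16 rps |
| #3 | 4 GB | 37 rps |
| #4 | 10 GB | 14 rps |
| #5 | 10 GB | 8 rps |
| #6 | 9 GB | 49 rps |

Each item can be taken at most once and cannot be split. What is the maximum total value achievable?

102 rps

Check high-value combinations within 17 GB:
- #2+#3+#6: memory 4+4+9=17, value 16+37+49=102
- #1+#2+#3: memory 8+4+4=16, value 44+16+37=97
- #1+#6: memory 8+9=17, value 44+49=93
- #3+#6: memory 4+9=13, value 37+49=86
Best: 102 rps.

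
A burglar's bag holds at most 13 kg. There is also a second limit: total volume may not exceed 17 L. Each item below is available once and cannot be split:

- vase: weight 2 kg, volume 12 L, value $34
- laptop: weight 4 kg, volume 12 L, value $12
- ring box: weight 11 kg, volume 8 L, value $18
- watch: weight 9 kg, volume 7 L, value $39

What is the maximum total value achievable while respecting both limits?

$39

Feasible sets respecting both limits:
- watch: weight 9, volume 7, value 39
- vase: weight 2, volume 12, value 34
- ring box: weight 11, volume 8, value 18
- laptop: weight 4, volume 12, value 12
Best: $39.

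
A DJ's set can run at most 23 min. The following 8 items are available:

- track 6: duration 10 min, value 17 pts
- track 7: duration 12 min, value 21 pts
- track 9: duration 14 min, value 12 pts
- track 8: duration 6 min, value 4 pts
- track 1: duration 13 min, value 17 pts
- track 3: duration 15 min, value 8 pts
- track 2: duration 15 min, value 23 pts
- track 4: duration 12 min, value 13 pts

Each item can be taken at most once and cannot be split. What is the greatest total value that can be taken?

Check high-value combinations within 23 min:
- track 6+track 7: duration 10+12=22, value 17+21=38
- track 6+track 1: duration 10+13=23, value 17+17=34
- track 6+track 4: duration 10+12=22, value 17+13=30
- track 8+track 2: duration 6+15=21, value 4+23=27
- track 7+track 8: duration 12+6=18, value 21+4=25
Best: 38 pts.

38 pts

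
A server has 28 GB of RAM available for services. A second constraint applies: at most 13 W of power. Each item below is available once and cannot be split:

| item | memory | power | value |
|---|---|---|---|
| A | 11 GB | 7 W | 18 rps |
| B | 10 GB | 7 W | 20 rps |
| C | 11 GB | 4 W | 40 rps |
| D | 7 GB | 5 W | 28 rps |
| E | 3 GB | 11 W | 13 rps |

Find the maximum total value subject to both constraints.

Feasible sets respecting both limits:
- C+D: memory 18, power 9, value 68
- B+C: memory 21, power 11, value 60
- A+C: memory 22, power 11, value 58
Best: 68 rps.

68 rps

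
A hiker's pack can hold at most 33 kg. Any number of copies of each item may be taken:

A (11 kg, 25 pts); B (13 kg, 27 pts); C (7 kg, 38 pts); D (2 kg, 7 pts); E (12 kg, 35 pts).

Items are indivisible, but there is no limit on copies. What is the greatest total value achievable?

Best value-per-unit is C at 38/7; filling with it alone gives 4×38 = 152.
Optimal mix: 4×C + 2×D → weight 32, value 166.

166 pts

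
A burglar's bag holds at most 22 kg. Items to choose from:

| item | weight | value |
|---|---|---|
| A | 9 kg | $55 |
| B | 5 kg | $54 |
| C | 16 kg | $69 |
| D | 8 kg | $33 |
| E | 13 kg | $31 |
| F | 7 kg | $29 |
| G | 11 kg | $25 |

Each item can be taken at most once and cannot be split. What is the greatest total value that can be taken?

$142

Check high-value combinations within 22 kg:
- A+B+D: weight 9+5+8=22, value 55+54+33=142
- A+B+F: weight 9+5+7=21, value 55+54+29=138
- B+C: weight 5+16=21, value 54+69=123
- B+D+F: weight 5+8+7=20, value 54+33+29=116
Best: $142.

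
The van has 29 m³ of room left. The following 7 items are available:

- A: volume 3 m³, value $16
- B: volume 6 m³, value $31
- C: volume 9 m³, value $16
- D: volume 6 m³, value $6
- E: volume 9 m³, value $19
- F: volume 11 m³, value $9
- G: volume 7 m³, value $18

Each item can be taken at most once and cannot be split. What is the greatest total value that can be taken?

$84

This is a 0/1 knapsack; check combinations near the capacity.
- A+B+E+G: volume 3+6+9+7=25, value 16+31+19+18=84
- A+B+C+E: volume 3+6+9+9=27, value 16+31+16+19=82
- A+B+C+G: volume 3+6+9+7=25, value 16+31+16+18=81
- A+B+E+F: volume 3+6+9+11=29, value 16+31+19+9=75
- A+B+F+G: volume 3+6+11+7=27, value 16+31+9+18=74
Best: $84.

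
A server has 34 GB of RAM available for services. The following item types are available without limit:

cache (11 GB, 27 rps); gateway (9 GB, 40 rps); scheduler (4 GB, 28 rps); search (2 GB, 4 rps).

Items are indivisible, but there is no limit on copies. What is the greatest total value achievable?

Best value-per-unit is scheduler at 28/4; filling with it alone gives 8×28 = 224.
Optimal mix: 8×scheduler + 1×search → memory 34, value 228.

228 rps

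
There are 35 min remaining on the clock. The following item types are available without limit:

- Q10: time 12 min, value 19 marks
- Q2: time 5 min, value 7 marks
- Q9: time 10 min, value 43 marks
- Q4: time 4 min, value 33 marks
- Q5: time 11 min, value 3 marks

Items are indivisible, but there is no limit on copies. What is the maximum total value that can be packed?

Best value-per-unit is Q4 at 33/4, and filling with it alone uses time 8×4=32. No mix of the others beats 8×33 = 264.

264 marks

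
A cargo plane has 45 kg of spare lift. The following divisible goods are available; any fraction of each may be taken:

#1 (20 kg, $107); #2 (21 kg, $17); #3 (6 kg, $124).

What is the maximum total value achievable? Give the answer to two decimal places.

246.38

Take in order of value per unit:
- #3 (124/6 per unit): all 6 → value 124, running total 124.00
- #1 (107/20 per unit): all 20 → value 107, running total 231.00
- #2 (17/21 per unit): 19 of 21 → value 19×17/21 = 15.3810, running total 246.38
Total 246.38.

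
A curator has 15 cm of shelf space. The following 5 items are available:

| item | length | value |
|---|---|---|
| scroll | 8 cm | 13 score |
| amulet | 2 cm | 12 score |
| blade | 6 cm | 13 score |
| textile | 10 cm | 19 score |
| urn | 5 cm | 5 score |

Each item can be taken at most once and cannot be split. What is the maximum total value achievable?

Check high-value combinations within 15 cm:
- amulet+textile: length 2+10=12, value 12+19=31
- amulet+blade+urn: length 2+6+5=13, value 12+13+5=30
- scroll+amulet+urn: length 8+2+5=15, value 13+12+5=30
Best: 31 score.

31 score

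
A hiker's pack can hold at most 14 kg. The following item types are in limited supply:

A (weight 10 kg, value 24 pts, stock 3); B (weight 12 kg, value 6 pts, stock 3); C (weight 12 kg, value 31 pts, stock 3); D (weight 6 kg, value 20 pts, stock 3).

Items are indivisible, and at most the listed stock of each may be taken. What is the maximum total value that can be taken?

Best selections within weight 14 and stock limits:
- 2×D: weight 12, value 40
- 1×C: weight 12, value 31
- 1×A: weight 10, value 24
Best: 40 pts.

40 pts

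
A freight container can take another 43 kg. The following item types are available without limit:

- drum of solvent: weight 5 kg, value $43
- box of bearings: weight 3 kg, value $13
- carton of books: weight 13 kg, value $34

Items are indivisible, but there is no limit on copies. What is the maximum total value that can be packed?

Best value-per-unit is drum of solvent at 43/5; filling with it alone gives 8×43 = 344.
Optimal mix: 8×drum of solvent + 1×box of bearings → weight 43, value 357.

$357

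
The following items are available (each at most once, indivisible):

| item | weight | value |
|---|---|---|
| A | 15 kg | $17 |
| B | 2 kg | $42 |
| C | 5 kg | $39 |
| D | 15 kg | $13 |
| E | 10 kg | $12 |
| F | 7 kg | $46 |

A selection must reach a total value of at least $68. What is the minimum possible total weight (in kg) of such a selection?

7

Subsets with value ≥ 68, sorted by total weight:
- B+C: weight 7, value 81
- B+F: weight 9, value 88
- C+F: weight 12, value 85
- B+C+F: weight 14, value 127
Minimum weight: 7 kg.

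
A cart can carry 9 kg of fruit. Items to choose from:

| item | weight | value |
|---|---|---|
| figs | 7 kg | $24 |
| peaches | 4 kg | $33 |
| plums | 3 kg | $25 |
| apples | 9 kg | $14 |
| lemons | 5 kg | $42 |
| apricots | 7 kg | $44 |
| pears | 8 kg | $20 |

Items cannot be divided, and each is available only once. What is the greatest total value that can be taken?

$75

This is a 0/1 knapsack; check combinations near the capacity.
- peaches+lemons: weight 4+5=9, value 33+42=75
- plums+lemons: weight 3+5=8, value 25+42=67
- peaches+plums: weight 4+3=7, value 33+25=58
- apricots: weight 7, value 44
- lemons: weight 5, value 42
Best: $75.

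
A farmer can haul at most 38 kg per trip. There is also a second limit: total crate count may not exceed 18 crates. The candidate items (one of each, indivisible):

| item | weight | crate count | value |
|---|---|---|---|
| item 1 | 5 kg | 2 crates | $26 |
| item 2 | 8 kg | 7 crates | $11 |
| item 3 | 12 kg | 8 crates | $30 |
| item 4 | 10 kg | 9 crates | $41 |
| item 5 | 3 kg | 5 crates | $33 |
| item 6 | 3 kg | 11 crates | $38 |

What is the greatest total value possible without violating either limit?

$100

Feasible sets respecting both limits:
- item 1+item 4+item 5: weight 18, crate count 16, value 100
- item 1+item 5+item 6: weight 11, crate count 18, value 97
- item 1+item 3+item 5: weight 20, crate count 15, value 89
- item 1+item 2+item 4: weight 23, crate count 18, value 78
Best: $100.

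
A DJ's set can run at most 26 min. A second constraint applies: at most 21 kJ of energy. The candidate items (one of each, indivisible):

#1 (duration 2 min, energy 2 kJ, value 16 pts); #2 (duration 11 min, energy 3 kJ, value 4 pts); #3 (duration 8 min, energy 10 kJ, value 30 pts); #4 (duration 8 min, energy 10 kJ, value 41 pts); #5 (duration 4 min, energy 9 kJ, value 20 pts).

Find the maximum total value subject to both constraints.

Feasible sets respecting both limits:
- #1+#4+#5: duration 14, energy 21, value 77
- #3+#4: duration 16, energy 20, value 71
- #1+#3+#5: duration 14, energy 21, value 66
- #1+#2+#4: duration 21, energy 15, value 61
Best: 77 pts.

77 pts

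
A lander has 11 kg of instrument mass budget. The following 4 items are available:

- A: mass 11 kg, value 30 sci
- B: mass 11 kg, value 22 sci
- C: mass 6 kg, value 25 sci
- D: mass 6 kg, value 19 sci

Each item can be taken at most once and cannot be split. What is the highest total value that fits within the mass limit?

30 sci

This is a 0/1 knapsack; check combinations near the capacity.
- A: mass 11, value 30
- C: mass 6, value 25
- B: mass 11, value 22
- D: mass 6, value 19
Best: 30 sci.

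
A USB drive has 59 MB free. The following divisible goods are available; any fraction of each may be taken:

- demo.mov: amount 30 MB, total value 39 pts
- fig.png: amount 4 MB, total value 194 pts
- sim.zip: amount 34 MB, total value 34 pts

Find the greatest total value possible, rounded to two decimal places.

258.00

Take in order of value per unit:
- fig.png (194/4 per unit): all 4 → value 194, running total 194.00
- demo.mov (39/30 per unit): all 30 → value 39, running total 233.00
- sim.zip (34/34 per unit): 25 of 34 → value 25×34/34 = 25.0000, running total 258.00
Total 258.00.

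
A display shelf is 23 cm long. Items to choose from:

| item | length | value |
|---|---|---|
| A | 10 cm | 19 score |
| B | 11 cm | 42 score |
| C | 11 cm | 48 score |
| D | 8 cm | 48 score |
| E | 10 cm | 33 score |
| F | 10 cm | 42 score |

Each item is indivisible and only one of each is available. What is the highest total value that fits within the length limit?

96 score

Check high-value combinations within 23 cm:
- C+D: length 11+8=19, value 48+48=96
- D+F: length 8+10=18, value 48+42=90
- B+D: length 11+8=19, value 42+48=90
Best: 96 score.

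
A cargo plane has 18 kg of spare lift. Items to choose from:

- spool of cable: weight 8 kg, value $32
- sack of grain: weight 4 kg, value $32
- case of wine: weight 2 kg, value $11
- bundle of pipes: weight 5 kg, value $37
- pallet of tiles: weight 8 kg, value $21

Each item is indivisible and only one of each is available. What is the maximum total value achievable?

$101

Check high-value combinations within 18 kg:
- spool of cable+sack of grain+bundle of pipes: weight 8+4+5=17, value 32+32+37=101
- sack of grain+bundle of pipes+pallet of tiles: weight 4+5+8=17, value 32+37+21=90
- sack of grain+case of wine+bundle of pipes: weight 4+2+5=11, value 32+11+37=80
Best: $101.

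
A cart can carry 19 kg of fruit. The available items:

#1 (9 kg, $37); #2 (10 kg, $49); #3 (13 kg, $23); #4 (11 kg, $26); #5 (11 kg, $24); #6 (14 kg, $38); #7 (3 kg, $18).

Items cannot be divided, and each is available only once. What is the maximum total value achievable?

This is a 0/1 knapsack; check combinations near the capacity.
- #1+#2: weight 9+10=19, value 37+49=86
- #2+#7: weight 10+3=13, value 49+18=67
- #6+#7: weight 14+3=17, value 38+18=56
- #1+#7: weight 9+3=12, value 37+18=55
- #2: weight 10, value 49
Best: $86.

$86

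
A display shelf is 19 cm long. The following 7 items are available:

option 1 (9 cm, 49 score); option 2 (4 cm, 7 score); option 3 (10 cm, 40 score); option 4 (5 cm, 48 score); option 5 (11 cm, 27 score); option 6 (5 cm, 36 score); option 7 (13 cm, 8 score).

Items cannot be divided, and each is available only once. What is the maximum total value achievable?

This is a 0/1 knapsack; check combinations near the capacity.
- option 1+option 4+option 6: length 9+5+5=19, value 49+48+36=133
- option 1+option 2+option 4: length 9+4+5=18, value 49+7+48=104
- option 1+option 4: length 9+5=14, value 49+48=97
- option 2+option 3+option 4: length 4+10+5=19, value 7+40+48=95
Best: 133 score.

133 score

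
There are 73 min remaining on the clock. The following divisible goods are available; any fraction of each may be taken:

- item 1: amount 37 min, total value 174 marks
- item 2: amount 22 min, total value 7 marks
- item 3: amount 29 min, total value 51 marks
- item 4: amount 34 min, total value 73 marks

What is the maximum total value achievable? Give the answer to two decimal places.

Take in order of value per unit:
- item 1 (174/37 per unit): all 37 → value 174, running total 174.00
- item 4 (73/34 per unit): all 34 → value 73, running total 247.00
- item 3 (51/29 per unit): 2 of 29 → value 2×51/29 = 3.5172, running total 250.52
Total 250.52.

250.52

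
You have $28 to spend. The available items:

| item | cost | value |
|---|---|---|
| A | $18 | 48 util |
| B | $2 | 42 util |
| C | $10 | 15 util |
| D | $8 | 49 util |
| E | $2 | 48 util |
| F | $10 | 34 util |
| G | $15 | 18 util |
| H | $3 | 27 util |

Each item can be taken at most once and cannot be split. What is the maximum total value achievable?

200 util

Check high-value combinations within $28:
- B+D+E+F+H: cost 2+8+2+10+3=25, value 42+49+48+34+27=200
- B+C+D+E+H: cost 2+10+8+2+3=25, value 42+15+49+48+27=181
- B+D+E+F: cost 2+8+2+10=22, value 42+49+48+34=173
Best: 200 util.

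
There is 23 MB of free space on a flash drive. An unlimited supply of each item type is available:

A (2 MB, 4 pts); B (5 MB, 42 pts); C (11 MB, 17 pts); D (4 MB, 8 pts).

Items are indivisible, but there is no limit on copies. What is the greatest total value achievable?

Best value-per-unit is B at 42/5; filling with it alone gives 4×42 = 168.
Optimal mix: 1×A + 4×B → size 22, value 172.

172 pts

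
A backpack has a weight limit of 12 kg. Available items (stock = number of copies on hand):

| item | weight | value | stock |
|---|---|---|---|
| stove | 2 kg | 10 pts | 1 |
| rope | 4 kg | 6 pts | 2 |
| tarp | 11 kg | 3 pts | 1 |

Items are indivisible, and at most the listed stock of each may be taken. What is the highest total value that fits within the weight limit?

Top feasible selections:
- 1×stove + 2×rope: weight 10, value 22
- 1×stove + 1×rope: weight 6, value 16
- 2×rope: weight 8, value 12
- 1×stove: weight 2, value 10
Best: 22 pts.

22 pts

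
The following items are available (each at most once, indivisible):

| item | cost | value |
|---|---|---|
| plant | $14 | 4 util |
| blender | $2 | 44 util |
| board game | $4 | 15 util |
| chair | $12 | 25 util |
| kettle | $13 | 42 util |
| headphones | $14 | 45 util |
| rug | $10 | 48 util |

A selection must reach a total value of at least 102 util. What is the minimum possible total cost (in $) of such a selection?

16

Subsets with value ≥ 102, sorted by total cost:
- blender+board game+rug: cost 16, value 107
- blender+board game+headphones: cost 20, value 104
- blender+chair+rug: cost 24, value 117
Minimum cost: 16 $.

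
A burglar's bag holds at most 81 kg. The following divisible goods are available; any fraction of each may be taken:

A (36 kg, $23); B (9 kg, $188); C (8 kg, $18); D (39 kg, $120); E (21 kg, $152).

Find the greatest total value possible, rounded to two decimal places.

480.56

Take in order of value per unit:
- B (188/9 per unit): all 9 → value 188, running total 188.00
- E (152/21 per unit): all 21 → value 152, running total 340.00
- D (120/39 per unit): all 39 → value 120, running total 460.00
- C (18/8 per unit): all 8 → value 18, running total 478.00
- A (23/36 per unit): 4 of 36 → value 4×23/36 = 2.5556, running total 480.56
Total 480.56.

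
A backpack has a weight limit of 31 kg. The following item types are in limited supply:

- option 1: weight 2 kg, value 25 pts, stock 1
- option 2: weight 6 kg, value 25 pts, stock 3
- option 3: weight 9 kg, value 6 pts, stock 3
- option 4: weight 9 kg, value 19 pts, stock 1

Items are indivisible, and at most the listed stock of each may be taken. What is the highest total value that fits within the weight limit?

Best selections within weight 31 and stock limits:
- 1×option 1 + 3×option 2 + 1×option 4: weight 29, value 119
- 1×option 1 + 3×option 2 + 1×option 3: weight 29, value 106
Best: 119 pts.

119 pts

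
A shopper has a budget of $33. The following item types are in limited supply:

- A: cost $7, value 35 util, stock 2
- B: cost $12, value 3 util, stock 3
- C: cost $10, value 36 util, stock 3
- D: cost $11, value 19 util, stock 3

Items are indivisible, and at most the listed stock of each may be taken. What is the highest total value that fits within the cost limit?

108 util

Best selections within cost 33 and stock limits:
- 3×C: cost 30, value 108
- 1×A + 2×C: cost 27, value 107
- 2×A + 1×C: cost 24, value 106
Best: 108 util.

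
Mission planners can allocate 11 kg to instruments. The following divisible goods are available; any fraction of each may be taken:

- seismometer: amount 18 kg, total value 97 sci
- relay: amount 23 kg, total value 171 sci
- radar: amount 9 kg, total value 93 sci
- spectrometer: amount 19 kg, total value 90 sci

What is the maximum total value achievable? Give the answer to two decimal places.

107.87

Take in order of value per unit:
- radar (93/9 per unit): all 9 → value 93, running total 93.00
- relay (171/23 per unit): 2 of 23 → value 2×171/23 = 14.8696, running total 107.87
Total 107.87.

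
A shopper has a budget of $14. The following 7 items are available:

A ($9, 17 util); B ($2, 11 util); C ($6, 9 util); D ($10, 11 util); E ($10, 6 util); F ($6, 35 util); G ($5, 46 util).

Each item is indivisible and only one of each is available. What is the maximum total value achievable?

Check high-value combinations within $14:
- B+F+G: cost 2+6+5=13, value 11+35+46=92
- F+G: cost 6+5=11, value 35+46=81
- B+C+G: cost 2+6+5=13, value 11+9+46=66
- A+G: cost 9+5=14, value 17+46=63
- B+G: cost 2+5=7, value 11+46=57
Best: 92 util.

92 util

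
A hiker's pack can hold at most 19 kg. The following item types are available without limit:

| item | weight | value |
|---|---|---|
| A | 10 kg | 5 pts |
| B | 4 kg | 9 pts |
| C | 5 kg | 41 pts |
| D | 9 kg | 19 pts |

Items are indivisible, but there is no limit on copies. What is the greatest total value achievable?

Best value-per-unit is C at 41/5; filling with it alone gives 3×41 = 123.
Optimal mix: 1×B + 3×C → weight 19, value 132.

132 pts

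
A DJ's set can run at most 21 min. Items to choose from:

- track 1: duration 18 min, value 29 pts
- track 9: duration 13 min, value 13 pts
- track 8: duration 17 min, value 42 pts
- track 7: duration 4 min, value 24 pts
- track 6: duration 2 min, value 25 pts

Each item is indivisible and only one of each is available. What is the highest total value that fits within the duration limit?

67 pts

Check high-value combinations within 21 min:
- track 8+track 6: duration 17+2=19, value 42+25=67
- track 8+track 7: duration 17+4=21, value 42+24=66
- track 9+track 7+track 6: duration 13+4+2=19, value 13+24+25=62
Best: 67 pts.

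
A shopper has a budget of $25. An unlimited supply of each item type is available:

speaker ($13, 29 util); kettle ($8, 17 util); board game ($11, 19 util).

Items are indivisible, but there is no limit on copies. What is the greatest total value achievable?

51 util

Best value-per-unit is speaker at 29/13; filling with it alone gives 1×29 = 29.
Optimal mix: 3×kettle → cost 24, value 51.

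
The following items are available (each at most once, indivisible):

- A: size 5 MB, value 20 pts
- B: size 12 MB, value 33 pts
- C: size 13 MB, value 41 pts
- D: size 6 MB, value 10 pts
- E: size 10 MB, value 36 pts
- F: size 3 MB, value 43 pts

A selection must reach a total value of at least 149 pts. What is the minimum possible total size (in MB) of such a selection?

Subsets with value ≥ 149, sorted by total size:
- A+C+D+E+F: size 37, value 150
- B+C+E+F: size 38, value 153
- A+B+C+E+F: size 43, value 173
- B+C+D+E+F: size 44, value 163
Minimum size: 37 MB.

37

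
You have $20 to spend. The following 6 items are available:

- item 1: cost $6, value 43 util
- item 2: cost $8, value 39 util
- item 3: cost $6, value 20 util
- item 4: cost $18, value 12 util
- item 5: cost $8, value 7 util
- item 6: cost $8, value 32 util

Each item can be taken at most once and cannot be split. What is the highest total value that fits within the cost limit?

This is a 0/1 knapsack; check combinations near the capacity.
- item 1+item 2+item 3: cost 6+8+6=20, value 43+39+20=102
- item 1+item 3+item 6: cost 6+6+8=20, value 43+20+32=95
- item 1+item 2: cost 6+8=14, value 43+39=82
- item 1+item 6: cost 6+8=14, value 43+32=75
- item 2+item 6: cost 8+8=16, value 39+32=71
Best: 102 util.

102 util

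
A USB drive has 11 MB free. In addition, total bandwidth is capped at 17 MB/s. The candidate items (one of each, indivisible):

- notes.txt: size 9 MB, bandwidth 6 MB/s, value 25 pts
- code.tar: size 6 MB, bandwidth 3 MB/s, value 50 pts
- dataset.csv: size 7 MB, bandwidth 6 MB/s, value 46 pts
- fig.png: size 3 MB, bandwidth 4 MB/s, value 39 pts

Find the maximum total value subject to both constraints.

Feasible sets respecting both limits:
- code.tar+fig.png: size 9, bandwidth 7, value 89
- dataset.csv+fig.png: size 10, bandwidth 10, value 85
- code.tar: size 6, bandwidth 3, value 50
Best: 89 pts.

89 pts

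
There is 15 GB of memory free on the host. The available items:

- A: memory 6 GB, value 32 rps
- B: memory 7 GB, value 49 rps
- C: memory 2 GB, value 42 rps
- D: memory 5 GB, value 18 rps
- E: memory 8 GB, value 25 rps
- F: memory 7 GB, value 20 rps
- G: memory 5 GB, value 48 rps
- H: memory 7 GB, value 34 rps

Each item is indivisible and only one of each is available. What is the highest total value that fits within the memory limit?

139 rps

Check high-value combinations within 15 GB:
- B+C+G: memory 7+2+5=14, value 49+42+48=139
- C+G+H: memory 2+5+7=14, value 42+48+34=124
- A+B+C: memory 6+7+2=15, value 32+49+42=123
- A+C+G: memory 6+2+5=13, value 32+42+48=122
Best: 139 rps.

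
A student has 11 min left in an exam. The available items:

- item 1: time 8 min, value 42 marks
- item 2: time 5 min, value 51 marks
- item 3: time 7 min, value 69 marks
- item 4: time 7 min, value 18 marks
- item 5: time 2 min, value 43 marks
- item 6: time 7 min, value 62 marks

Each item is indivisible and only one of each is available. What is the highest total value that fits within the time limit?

Check high-value combinations within 11 min:
- item 3+item 5: time 7+2=9, value 69+43=112
- item 5+item 6: time 2+7=9, value 43+62=105
- item 2+item 5: time 5+2=7, value 51+43=94
- item 1+item 5: time 8+2=10, value 42+43=85
- item 3: time 7, value 69
Best: 112 marks.

112 marks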